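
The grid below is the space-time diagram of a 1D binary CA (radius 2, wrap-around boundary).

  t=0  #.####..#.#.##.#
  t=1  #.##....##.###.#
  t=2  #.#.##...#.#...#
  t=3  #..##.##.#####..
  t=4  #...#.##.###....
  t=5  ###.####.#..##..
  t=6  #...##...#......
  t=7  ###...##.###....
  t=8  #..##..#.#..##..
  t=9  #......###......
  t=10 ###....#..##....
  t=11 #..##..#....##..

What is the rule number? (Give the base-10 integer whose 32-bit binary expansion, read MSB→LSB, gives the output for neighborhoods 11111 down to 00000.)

2178133424

  #####|#  b31=1 t=3,i=11
  ####.|.  b30=0 t=0,i=4
  ###.#|.  b29=0 t=1,i=13
  ###..|.  b28=0 t=0,i=5
  ##.##|.  b27=0 t=0,i=1
  ##.#.|.  b26=0 t=2,i=1
  ##..#|.  b25=0 t=0,i=6
  ##...|#  b24=1 t=1,i=4
  #.###|#  b23=1 t=0,i=2
  #.##.|#  b22=1 t=0,i=12
  #.#.#|.  b21=0 t=0,i=10
  #.#..|#  b20=1 t=2,i=11
  #..##|.  b19=0 t=3,i=2
  #..#.|.  b18=0 t=0,i=7
  #...#|#  b17=1 t=2,i=7
  #....|#  b16=1 t=1,i=5
  .####|#  b15=1 t=0,i=3
  .###.|.  b14=0 t=1,i=12
  .##.#|#  b13=1 t=0,i=0
  .##..|.  b12=0 t=1,i=3
  .#.##|#  b11=1 t=0,i=11
  .#.#.|#  b10=1 t=0,i=9
  .#..#|.  b9=0 t=3,i=1
  .#...|#  b8=1 t=2,i=12
  ..###|#  b7=1 t=5,i=0
  ..##.|.  b6=0 t=1,i=8
  ..#.#|#  b5=1 t=0,i=8
  ..#..|#  b4=1 t=3,i=0
  ...##|.  b3=0 t=1,i=7
  ...#.|.  b2=0 t=2,i=8
  ....#|.  b1=0 t=1,i=6
  .....|.  b0=0 t=6,i=12
  bits 10000001110100111010110110110000 = 2178133424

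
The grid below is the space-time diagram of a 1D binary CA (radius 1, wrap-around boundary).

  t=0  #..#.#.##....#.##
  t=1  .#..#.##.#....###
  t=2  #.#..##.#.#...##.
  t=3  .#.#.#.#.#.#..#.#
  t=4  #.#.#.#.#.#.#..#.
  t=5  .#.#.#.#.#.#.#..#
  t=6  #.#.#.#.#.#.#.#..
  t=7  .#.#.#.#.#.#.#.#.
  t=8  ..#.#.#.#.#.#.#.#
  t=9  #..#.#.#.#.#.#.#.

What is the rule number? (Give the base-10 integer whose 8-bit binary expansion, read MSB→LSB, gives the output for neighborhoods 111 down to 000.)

184

  [7] ### => #  t=0,i=16
  [6] ##. => .  t=0,i=0
  [5] #.# => #  t=0,i=4
  [4] #.. => #  t=0,i=1
  [3] .## => #  t=0,i=7
  [2] .#. => .  t=0,i=3
  [1] ..# => .  t=0,i=2
  [0] ... => .  t=0,i=10
  bits 10111000 = 184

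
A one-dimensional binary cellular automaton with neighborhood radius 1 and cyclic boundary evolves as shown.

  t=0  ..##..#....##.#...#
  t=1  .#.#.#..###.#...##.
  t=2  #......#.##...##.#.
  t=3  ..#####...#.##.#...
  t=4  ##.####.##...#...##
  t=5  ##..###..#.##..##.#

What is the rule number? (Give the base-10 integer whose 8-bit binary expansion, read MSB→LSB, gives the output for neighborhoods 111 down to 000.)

195

  ###|#  b7=1 t=1,i=9
  ##.|#  b6=1 t=0,i=3
  #.#|.  b5=0 t=0,i=13
  #..|.  b4=0 t=0,i=0
  .##|.  b3=0 t=0,i=2
  .#.|.  b2=0 t=0,i=6
  ..#|#  b1=1 t=0,i=1
  ...|#  b0=1 t=0,i=8
  bits 11000011 = 195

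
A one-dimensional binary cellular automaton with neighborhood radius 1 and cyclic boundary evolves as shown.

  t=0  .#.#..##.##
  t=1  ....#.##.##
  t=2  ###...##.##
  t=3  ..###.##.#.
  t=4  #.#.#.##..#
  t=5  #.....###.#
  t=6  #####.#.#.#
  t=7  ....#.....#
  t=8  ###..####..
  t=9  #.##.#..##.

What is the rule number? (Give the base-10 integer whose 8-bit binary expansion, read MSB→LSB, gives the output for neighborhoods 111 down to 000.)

  ### -> .   bit 7 = 0  t=2,i=0
  ##. -> #   bit 6 = 1  t=0,i=7
  #.# -> .   bit 5 = 0  t=0,i=0
  #.. -> #   bit 4 = 1  t=0,i=4
  .## -> #   bit 3 = 1  t=0,i=6
  .#. -> .   bit 2 = 0  t=0,i=1
  ..# -> .   bit 1 = 0  t=0,i=5
  ... -> #   bit 0 = 1  t=1,i=1
  bits 01011001 = 89

89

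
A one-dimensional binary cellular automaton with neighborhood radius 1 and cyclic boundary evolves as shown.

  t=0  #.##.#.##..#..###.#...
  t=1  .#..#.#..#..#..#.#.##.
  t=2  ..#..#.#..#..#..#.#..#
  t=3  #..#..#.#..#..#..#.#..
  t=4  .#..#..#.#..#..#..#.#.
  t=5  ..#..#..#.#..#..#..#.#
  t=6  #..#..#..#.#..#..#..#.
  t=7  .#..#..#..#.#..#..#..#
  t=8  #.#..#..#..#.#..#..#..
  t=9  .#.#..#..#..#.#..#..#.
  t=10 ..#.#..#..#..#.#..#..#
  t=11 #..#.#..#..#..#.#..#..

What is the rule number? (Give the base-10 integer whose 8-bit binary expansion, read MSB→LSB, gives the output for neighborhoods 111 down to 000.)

177

  ###|#  b7=1 t=0,i=15
  ##.|.  b6=0 t=0,i=3
  #.#|#  b5=1 t=0,i=1
  #..|#  b4=1 t=0,i=9
  .##|.  b3=0 t=0,i=2
  .#.|.  b2=0 t=0,i=0
  ..#|.  b1=0 t=0,i=10
  ...|#  b0=1 t=0,i=20
  bits 10110001 = 177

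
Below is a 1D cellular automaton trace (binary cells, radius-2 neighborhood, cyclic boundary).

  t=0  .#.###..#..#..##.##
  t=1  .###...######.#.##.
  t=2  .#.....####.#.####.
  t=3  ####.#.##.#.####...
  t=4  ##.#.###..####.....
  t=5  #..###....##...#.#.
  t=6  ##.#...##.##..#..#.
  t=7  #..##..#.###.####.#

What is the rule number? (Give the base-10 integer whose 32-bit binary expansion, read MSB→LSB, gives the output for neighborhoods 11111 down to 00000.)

  ##### -> #   bit 31 = 1  t=1,i=9
  ####. -> .   bit 30 = 0  t=1,i=11
  ###.# -> #   bit 29 = 1  t=1,i=12
  ###.. -> .   bit 28 = 0  t=0,i=5
  ##.## -> #   bit 27 = 1  t=0,i=16
  ##.#. -> .   bit 26 = 0  t=0,i=0
  ##..# -> .   bit 25 = 0  t=0,i=6
  ##... -> .   bit 24 = 0  t=1,i=4
  #.### -> #   bit 23 = 1  t=0,i=3
  #.##. -> #   bit 22 = 1  t=0,i=17
  #.#.# -> #   bit 21 = 1  t=0,i=1
  #.#.. -> #   bit 20 = 1  t=5,i=0
  #..## -> .   bit 19 = 0  t=0,i=13
  #..#. -> #   bit 18 = 1  t=0,i=7
  #...# -> .   bit 17 = 0  t=1,i=5
  #.... -> #   bit 16 = 1  t=2,i=3
  .#### -> #   bit 15 = 1  t=1,i=8
  .###. -> .   bit 14 = 0  t=0,i=4
  .##.# -> .   bit 13 = 0  t=0,i=15
  .##.. -> #   bit 12 = 1  t=1,i=17
  .#.## -> #   bit 11 = 1  t=0,i=2
  .#.#. -> .   bit 10 = 0  t=5,i=16
  .#..# -> #   bit 9 = 1  t=0,i=9
  .#... -> #   bit 8 = 1  t=2,i=2
  ..### -> #   bit 7 = 1  t=1,i=1
  ..##. -> #   bit 6 = 1  t=0,i=14
  ..#.# -> .   bit 5 = 0  t=5,i=15
  ..#.. -> #   bit 4 = 1  t=0,i=8
  ...## -> .   bit 3 = 0  t=1,i=6
  ...#. -> #   bit 2 = 1  t=5,i=14
  ....# -> #   bit 1 = 1  t=2,i=5
  ..... -> .   bit 0 = 0  t=2,i=4
  bits 10101000111101011001101111010110 = 2834668502

2834668502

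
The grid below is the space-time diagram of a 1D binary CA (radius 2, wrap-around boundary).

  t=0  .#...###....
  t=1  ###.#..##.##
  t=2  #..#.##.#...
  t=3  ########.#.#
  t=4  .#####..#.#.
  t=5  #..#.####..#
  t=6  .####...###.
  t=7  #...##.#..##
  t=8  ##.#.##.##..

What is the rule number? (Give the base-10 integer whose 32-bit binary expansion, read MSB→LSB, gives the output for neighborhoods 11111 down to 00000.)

  nb #####: next=#  (t=1,i=0, bit31=1)
  nb ####.: next=.  (t=1,i=1, bit30=0)
  nb ###.#: next=.  (t=1,i=2, bit29=0)
  nb ###..: next=#  (t=0,i=7, bit28=1)
  nb ##.##: next=.  (t=1,i=9, bit27=0)
  nb ##.#.: next=#  (t=1,i=3, bit26=1)
  nb ##..#: next=#  (t=4,i=6, bit25=1)
  nb ##...: next=#  (t=0,i=8, bit24=1)
  nb #.###: next=.  (t=1,i=10, bit23=0)
  nb #.##.: next=#  (t=2,i=5, bit22=1)
  nb #.#.#: next=.  (t=3,i=9, bit21=0)
  nb #.#..: next=.  (t=1,i=4, bit20=0)
  nb #..##: next=#  (t=1,i=6, bit19=1)
  nb #..#.: next=#  (t=2,i=2, bit18=1)
  nb #...#: next=.  (t=0,i=3, bit17=0)
  nb #....: next=.  (t=0,i=9, bit16=0)
  nb .####: next=.  (t=1,i=11, bit15=0)
  nb .###.: next=.  (t=0,i=6, bit14=0)
  nb .##.#: next=#  (t=1,i=8, bit13=1)
  nb .##..: next=.  (t=5,i=0, bit12=0)
  nb .#.##: next=#  (t=2,i=4, bit11=1)
  nb .#.#.: next=.  (t=4,i=9, bit10=0)
  nb .#..#: next=#  (t=1,i=5, bit9=1)
  nb .#...: next=#  (t=0,i=2, bit8=1)
  nb ..###: next=.  (t=0,i=5, bit7=0)
  nb ..##.: next=.  (t=1,i=7, bit6=0)
  nb ..#.#: next=#  (t=2,i=3, bit5=1)
  nb ..#..: next=#  (t=0,i=1, bit4=1)
  nb ...##: next=#  (t=0,i=4, bit3=1)
  nb ...#.: next=#  (t=0,i=0, bit2=1)
  nb ....#: next=#  (t=0,i=11, bit1=1)
  nb .....: next=#  (t=0,i=10, bit0=1)
  bits 10010111010011000010101100111111 = 2538351423

2538351423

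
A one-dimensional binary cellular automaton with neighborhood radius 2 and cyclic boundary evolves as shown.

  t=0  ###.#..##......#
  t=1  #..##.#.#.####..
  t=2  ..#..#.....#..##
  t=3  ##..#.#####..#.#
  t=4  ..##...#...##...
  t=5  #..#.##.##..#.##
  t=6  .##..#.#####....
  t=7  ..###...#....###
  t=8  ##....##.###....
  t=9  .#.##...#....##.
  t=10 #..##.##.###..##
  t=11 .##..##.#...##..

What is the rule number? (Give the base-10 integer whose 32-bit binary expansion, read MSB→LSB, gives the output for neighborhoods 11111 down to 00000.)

241144071

  [31] ##### => .  t=3,i=8
  [30] ####. => .  t=0,i=1
  [29] ###.# => .  t=0,i=2
  [28] ###.. => .  t=1,i=13
  [27] ##.## => #  t=5,i=7
  [26] ##.#. => #  t=0,i=3
  [25] ##..# => #  t=1,i=14
  [24] ##... => .  t=0,i=9
  [23] #.### => .  t=1,i=10
  [22] #.##. => #  t=5,i=5
  [21] #.#.# => .  t=1,i=6
  [20] #.#.. => #  t=0,i=4
  [19] #..## => #  t=0,i=6
  [18] #..#. => #  t=1,i=15
  [17] #...# => #  t=4,i=5
  [16] #.... => #  t=0,i=10
  [15] .#### => #  t=0,i=0
  [14] .###. => .  t=3,i=0
  [13] .##.# => .  t=1,i=4
  [12] .##.. => #  t=0,i=8
  [11] .#.## => .  t=1,i=9
  [10] .#.#. => .  t=1,i=7
  [9] .#..# => .  t=0,i=5
  [8] .#... => #  t=2,i=6
  [7] ..### => .  t=0,i=15
  [6] ..##. => .  t=0,i=7
  [5] ..#.# => .  t=3,i=4
  [4] ..#.. => .  t=1,i=0
  [3] ...## => .  t=0,i=14
  [2] ...#. => #  t=2,i=10
  [1] ....# => #  t=0,i=13
  [0] ..... => #  t=0,i=11
  bits 00001110010111111001000100000111 = 241144071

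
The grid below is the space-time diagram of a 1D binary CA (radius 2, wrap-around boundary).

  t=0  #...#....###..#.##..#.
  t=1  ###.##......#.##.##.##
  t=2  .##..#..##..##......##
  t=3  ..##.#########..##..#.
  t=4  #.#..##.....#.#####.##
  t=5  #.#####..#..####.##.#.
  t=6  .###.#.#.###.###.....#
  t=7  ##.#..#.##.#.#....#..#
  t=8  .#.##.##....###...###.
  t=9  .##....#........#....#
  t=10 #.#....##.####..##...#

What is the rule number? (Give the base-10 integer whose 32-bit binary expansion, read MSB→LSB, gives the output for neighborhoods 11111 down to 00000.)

1654300529

  nb #####: next=.  (t=1,i=0, bit31=0)
  nb ####.: next=#  (t=1,i=1, bit30=1)
  nb ###.#: next=#  (t=1,i=2, bit29=1)
  nb ###..: next=.  (t=0,i=11, bit28=0)
  nb ##.##: next=.  (t=1,i=3, bit27=0)
  nb ##.#.: next=.  (t=4,i=1, bit26=0)
  nb ##..#: next=#  (t=0,i=12, bit25=1)
  nb ##...: next=.  (t=1,i=6, bit24=0)
  nb #.###: next=#  (t=1,i=20, bit23=1)
  nb #.##.: next=.  (t=0,i=16, bit22=0)
  nb #.#.#: next=.  (t=5,i=0, bit21=0)
  nb #.#..: next=#  (t=0,i=0, bit20=1)
  nb #..##: next=#  (t=2,i=7, bit19=1)
  nb #..#.: next=.  (t=0,i=13, bit18=0)
  nb #...#: next=#  (t=0,i=2, bit17=1)
  nb #....: next=.  (t=0,i=6, bit16=0)
  nb .####: next=#  (t=1,i=21, bit15=1)
  nb .###.: next=.  (t=0,i=10, bit14=0)
  nb .##.#: next=.  (t=1,i=15, bit13=0)
  nb .##..: next=#  (t=0,i=17, bit12=1)
  nb .#.##: next=#  (t=0,i=15, bit11=1)
  nb .#.#.: next=#  (t=0,i=21, bit10=1)
  nb .#..#: next=#  (t=2,i=6, bit9=1)
  nb .#...: next=#  (t=0,i=1, bit8=1)
  nb ..###: next=.  (t=0,i=9, bit7=0)
  nb ..##.: next=#  (t=2,i=8, bit6=1)
  nb ..#.#: next=#  (t=0,i=14, bit5=1)
  nb ..#..: next=#  (t=0,i=4, bit4=1)
  nb ...##: next=.  (t=0,i=8, bit3=0)
  nb ...#.: next=.  (t=0,i=3, bit2=0)
  nb ....#: next=.  (t=0,i=7, bit1=0)
  nb .....: next=#  (t=1,i=8, bit0=1)
  bits 01100010100110101001111101110001 = 1654300529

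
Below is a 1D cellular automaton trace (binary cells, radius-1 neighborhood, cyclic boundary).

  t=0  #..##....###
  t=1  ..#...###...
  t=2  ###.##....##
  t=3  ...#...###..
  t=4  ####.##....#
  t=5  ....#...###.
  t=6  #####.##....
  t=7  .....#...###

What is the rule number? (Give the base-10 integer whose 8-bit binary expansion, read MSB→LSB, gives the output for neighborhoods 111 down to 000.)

39

  ### -> .   bit 7 = 0  t=0,i=10
  ##. -> .   bit 6 = 0  t=0,i=0
  #.# -> #   bit 5 = 1  t=2,i=3
  #.. -> .   bit 4 = 0  t=0,i=1
  .## -> .   bit 3 = 0  t=0,i=3
  .#. -> #   bit 2 = 1  t=1,i=2
  ..# -> #   bit 1 = 1  t=0,i=2
  ... -> #   bit 0 = 1  t=0,i=6
  bits 00100111 = 39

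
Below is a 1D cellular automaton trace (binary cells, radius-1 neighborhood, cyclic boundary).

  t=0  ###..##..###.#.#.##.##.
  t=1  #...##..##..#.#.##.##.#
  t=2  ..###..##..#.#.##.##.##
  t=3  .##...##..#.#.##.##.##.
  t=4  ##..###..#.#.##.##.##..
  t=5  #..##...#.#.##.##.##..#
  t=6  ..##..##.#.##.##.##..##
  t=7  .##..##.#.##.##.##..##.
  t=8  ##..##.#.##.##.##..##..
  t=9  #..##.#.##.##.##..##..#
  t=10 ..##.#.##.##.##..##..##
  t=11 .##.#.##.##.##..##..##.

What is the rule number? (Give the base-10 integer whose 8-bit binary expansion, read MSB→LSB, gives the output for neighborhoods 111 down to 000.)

43

  nb ###: next=.  (t=0,i=1, bit7=0)
  nb ##.: next=.  (t=0,i=2, bit6=0)
  nb #.#: next=#  (t=0,i=12, bit5=1)
  nb #..: next=.  (t=0,i=3, bit4=0)
  nb .##: next=#  (t=0,i=0, bit3=1)
  nb .#.: next=.  (t=0,i=13, bit2=0)
  nb ..#: next=#  (t=0,i=4, bit1=1)
  nb ...: next=#  (t=1,i=2, bit0=1)
  bits 00101011 = 43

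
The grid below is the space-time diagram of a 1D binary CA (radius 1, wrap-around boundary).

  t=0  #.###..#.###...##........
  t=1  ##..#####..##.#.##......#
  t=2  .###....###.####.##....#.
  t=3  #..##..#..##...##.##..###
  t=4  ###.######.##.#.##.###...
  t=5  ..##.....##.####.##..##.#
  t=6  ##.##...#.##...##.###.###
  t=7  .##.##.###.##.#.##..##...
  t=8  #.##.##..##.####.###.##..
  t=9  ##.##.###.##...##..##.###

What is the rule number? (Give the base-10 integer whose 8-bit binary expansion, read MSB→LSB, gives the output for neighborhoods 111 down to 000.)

118

  [7] ### => .  t=0,i=3
  [6] ##. => #  t=0,i=4
  [5] #.# => #  t=0,i=1
  [4] #.. => #  t=0,i=5
  [3] .## => .  t=0,i=2
  [2] .#. => #  t=0,i=0
  [1] ..# => #  t=0,i=6
  [0] ... => .  t=0,i=13
  bits 01110110 = 118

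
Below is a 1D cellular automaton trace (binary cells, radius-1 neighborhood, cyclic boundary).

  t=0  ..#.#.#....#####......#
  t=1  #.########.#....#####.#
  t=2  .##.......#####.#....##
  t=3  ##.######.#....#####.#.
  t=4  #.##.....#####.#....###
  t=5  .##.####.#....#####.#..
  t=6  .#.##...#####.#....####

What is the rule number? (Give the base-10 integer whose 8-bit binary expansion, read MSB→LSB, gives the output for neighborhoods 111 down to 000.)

61

  [7] ### => .  t=0,i=12
  [6] ##. => .  t=0,i=15
  [5] #.# => #  t=0,i=3
  [4] #.. => #  t=0,i=0
  [3] .## => #  t=0,i=11
  [2] .#. => #  t=0,i=2
  [1] ..# => .  t=0,i=1
  [0] ... => #  t=0,i=8
  bits 00111101 = 61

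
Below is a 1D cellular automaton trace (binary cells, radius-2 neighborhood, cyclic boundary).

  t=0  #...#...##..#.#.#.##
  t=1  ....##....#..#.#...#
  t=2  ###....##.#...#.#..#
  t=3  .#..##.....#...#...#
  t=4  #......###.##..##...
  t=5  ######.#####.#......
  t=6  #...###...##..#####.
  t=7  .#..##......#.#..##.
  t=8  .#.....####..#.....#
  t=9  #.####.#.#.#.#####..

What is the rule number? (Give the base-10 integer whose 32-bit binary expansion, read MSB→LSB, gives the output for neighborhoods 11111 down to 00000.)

1782662547

  #####|.  b31=0 t=5,i=2
  ####.|#  b30=1 t=2,i=1
  ###.#|#  b29=1 t=4,i=9
  ###..|.  b28=0 t=0,i=0
  ##.##|#  b27=1 t=4,i=10
  ##.#.|.  b26=0 t=2,i=9
  ##..#|#  b25=1 t=0,i=10
  ##...|.  b24=0 t=0,i=1
  #.###|.  b23=0 t=0,i=18
  #.##.|#  b22=1 t=4,i=11
  #.#.#|.  b21=0 t=0,i=14
  #.#..|.  b20=0 t=1,i=15
  #..##|.  b19=0 t=2,i=18
  #..#.|.  b18=0 t=0,i=11
  #...#|.  b17=0 t=0,i=2
  #....|#  b16=1 t=1,i=1
  .####|.  b15=0 t=2,i=0
  .###.|#  b14=1 t=0,i=19
  .##.#|.  b13=0 t=2,i=8
  .##..|.  b12=0 t=0,i=9
  .#.##|.  b11=0 t=0,i=17
  .#.#.|#  b10=1 t=0,i=13
  .#..#|.  b9=0 t=1,i=11
  .#...|#  b8=1 t=0,i=5
  ..###|#  b7=1 t=2,i=19
  ..##.|.  b6=0 t=0,i=8
  ..#.#|.  b5=0 t=0,i=12
  ..#..|#  b4=1 t=0,i=4
  ...##|.  b3=0 t=0,i=7
  ...#.|.  b2=0 t=0,i=3
  ....#|#  b1=1 t=1,i=2
  .....|#  b0=1 t=3,i=8
  bits 01101010010000010100010110010011 = 1782662547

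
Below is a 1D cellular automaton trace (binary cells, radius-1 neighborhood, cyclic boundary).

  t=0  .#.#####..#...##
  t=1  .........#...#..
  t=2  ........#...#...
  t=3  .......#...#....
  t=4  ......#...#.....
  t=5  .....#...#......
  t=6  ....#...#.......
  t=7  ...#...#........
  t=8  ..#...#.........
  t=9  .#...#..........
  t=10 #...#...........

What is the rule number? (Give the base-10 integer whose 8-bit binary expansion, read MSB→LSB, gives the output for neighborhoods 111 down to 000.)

  ###|.  b7=0 t=0,i=4
  ##.|.  b6=0 t=0,i=7
  #.#|.  b5=0 t=0,i=0
  #..|.  b4=0 t=0,i=8
  .##|.  b3=0 t=0,i=3
  .#.|.  b2=0 t=0,i=1
  ..#|#  b1=1 t=0,i=9
  ...|.  b0=0 t=0,i=12
  bits 00000010 = 2

2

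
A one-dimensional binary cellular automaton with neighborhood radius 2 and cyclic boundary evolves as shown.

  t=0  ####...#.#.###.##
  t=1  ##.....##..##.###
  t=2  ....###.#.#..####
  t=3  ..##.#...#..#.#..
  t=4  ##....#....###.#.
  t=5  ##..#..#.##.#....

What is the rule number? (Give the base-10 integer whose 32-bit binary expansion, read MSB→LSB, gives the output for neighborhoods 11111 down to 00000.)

  #####|#  b31=1 t=0,i=0
  ####.|.  b30=0 t=0,i=2
  ###.#|.  b29=0 t=0,i=13
  ###..|.  b28=0 t=0,i=3
  ##.##|#  b27=1 t=0,i=14
  ##.#.|.  b26=0 t=2,i=7
  ##..#|.  b25=0 t=1,i=9
  ##...|.  b24=0 t=0,i=4
  #.###|#  b23=1 t=0,i=11
  #.##.|#  b22=1 t=4,i=0
  #.#.#|.  b21=0 t=0,i=9
  #.#..|.  b20=0 t=2,i=10
  #..##|#  b19=1 t=1,i=10
  #..#.|#  b18=1 t=3,i=11
  #...#|.  b17=0 t=0,i=5
  #....|.  b16=0 t=1,i=3
  .####|#  b15=1 t=0,i=16
  .###.|#  b14=1 t=0,i=12
  .##.#|.  b13=0 t=1,i=12
  .##..|#  b12=1 t=1,i=8
  .#.##|.  b11=0 t=0,i=10
  .#.#.|#  b10=1 t=0,i=8
  .#..#|.  b9=0 t=2,i=11
  .#...|#  b8=1 t=3,i=6
  ..###|.  b7=0 t=2,i=4
  ..##.|.  b6=0 t=1,i=7
  ..#.#|#  b5=1 t=0,i=7
  ..#..|.  b4=0 t=3,i=9
  ...##|#  b3=1 t=1,i=6
  ...#.|.  b2=0 t=0,i=6
  ....#|#  b1=1 t=1,i=5
  .....|#  b0=1 t=1,i=4
  bits 10001000110011001101010100101011 = 2295125291

2295125291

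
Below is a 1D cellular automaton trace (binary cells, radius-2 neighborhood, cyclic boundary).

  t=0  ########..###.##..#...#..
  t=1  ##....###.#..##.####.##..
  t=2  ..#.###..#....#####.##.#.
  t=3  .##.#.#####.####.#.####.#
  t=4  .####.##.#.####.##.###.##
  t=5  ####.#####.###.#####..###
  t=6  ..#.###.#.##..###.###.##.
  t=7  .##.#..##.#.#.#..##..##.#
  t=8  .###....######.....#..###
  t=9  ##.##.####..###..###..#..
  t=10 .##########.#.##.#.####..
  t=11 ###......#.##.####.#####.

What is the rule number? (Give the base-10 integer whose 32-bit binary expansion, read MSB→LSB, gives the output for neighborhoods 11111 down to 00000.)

  [31] ##### => .  t=0,i=2
  [30] ####. => #  t=0,i=6
  [29] ###.# => .  t=0,i=12
  [28] ###.. => #  t=0,i=7
  [27] ##.## => #  t=0,i=13
  [26] ##.#. => #  t=1,i=9
  [25] ##..# => #  t=0,i=8
  [24] ##... => #  t=1,i=2
  [23] #.### => #  t=1,i=16
  [22] #.##. => #  t=0,i=14
  [21] #.#.# => #  t=3,i=4
  [20] #.#.. => .  t=1,i=10
  [19] #..## => .  t=0,i=9
  [18] #..#. => #  t=0,i=17
  [17] #...# => .  t=0,i=20
  [16] #.... => .  t=1,i=3
  [15] .#### => #  t=0,i=1
  [14] .###. => .  t=0,i=11
  [13] .##.# => #  t=1,i=14
  [12] .##.. => .  t=0,i=15
  [11] .#.## => .  t=2,i=3
  [10] .#.#. => #  t=7,i=11
  [9] .#..# => .  t=0,i=23
  [8] .#... => #  t=0,i=19
  [7] ..### => #  t=0,i=0
  [6] ..##. => .  t=1,i=0
  [5] ..#.# => #  t=2,i=2
  [4] ..#.. => #  t=0,i=18
  [3] ...## => #  t=1,i=5
  [2] ...#. => #  t=0,i=21
  [1] ....# => #  t=1,i=4
  [0] ..... => .  t=8,i=16
  bits 01011111111001001010010110111110 = 1608820158

1608820158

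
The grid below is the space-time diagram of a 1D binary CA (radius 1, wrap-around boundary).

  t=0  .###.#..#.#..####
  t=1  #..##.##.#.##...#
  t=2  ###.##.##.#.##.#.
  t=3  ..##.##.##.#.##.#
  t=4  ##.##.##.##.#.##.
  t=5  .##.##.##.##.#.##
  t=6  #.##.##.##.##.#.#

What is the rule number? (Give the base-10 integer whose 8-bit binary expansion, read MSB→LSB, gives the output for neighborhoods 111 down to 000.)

114

  ###|.  b7=0 t=0,i=2
  ##.|#  b6=1 t=0,i=3
  #.#|#  b5=1 t=0,i=0
  #..|#  b4=1 t=0,i=6
  .##|.  b3=0 t=0,i=1
  .#.|.  b2=0 t=0,i=5
  ..#|#  b1=1 t=0,i=7
  ...|.  b0=0 t=1,i=14
  bits 01110010 = 114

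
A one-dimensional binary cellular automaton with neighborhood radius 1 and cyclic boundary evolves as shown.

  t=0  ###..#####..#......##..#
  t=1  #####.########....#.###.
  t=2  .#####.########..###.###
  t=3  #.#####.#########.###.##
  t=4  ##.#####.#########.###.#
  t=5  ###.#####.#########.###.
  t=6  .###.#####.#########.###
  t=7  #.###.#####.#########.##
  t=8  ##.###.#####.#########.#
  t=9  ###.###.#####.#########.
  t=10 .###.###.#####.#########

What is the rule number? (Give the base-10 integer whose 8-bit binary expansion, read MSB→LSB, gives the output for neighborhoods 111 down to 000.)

  ### -> #   bit 7 = 1  t=0,i=0
  ##. -> #   bit 6 = 1  t=0,i=2
  #.# -> #   bit 5 = 1  t=1,i=5
  #.. -> #   bit 4 = 1  t=0,i=3
  .## -> .   bit 3 = 0  t=0,i=5
  .#. -> #   bit 2 = 1  t=0,i=12
  ..# -> #   bit 1 = 1  t=0,i=4
  ... -> .   bit 0 = 0  t=0,i=14
  bits 11110110 = 246

246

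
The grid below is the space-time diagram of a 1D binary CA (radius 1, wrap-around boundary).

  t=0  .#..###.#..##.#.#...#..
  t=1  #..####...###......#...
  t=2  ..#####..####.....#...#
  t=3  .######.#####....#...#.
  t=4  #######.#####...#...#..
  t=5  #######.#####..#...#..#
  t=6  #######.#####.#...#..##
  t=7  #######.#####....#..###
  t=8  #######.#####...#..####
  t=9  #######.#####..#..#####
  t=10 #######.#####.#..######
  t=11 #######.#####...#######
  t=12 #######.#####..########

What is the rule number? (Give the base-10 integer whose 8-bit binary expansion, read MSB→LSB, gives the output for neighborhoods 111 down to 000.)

  [7] ### => #  t=0,i=5
  [6] ##. => #  t=0,i=6
  [5] #.# => .  t=0,i=7
  [4] #.. => .  t=0,i=2
  [3] .## => #  t=0,i=4
  [2] .#. => .  t=0,i=1
  [1] ..# => #  t=0,i=0
  [0] ... => .  t=0,i=18
  bits 11001010 = 202

202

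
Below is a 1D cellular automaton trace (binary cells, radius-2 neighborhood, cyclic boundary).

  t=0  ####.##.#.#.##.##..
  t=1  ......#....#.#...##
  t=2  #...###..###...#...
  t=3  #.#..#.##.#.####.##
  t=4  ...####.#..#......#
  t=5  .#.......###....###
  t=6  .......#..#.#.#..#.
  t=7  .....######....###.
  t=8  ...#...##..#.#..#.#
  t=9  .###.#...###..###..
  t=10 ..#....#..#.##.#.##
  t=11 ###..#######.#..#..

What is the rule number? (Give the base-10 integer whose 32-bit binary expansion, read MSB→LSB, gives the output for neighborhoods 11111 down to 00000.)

  ##### -> #   bit 31 = 1  t=7,i=7
  ####. -> .   bit 30 = 0  t=0,i=2
  ###.# -> .   bit 29 = 0  t=0,i=3
  ###.. -> .   bit 28 = 0  t=2,i=6
  ##.## -> .   bit 27 = 0  t=0,i=4
  ##.#. -> .   bit 26 = 0  t=0,i=7
  ##..# -> #   bit 25 = 1  t=0,i=17
  ##... -> #   bit 24 = 1  t=1,i=0
  #.### -> .   bit 23 = 0  t=3,i=12
  #.##. -> .   bit 22 = 0  t=0,i=5
  #.#.# -> .   bit 21 = 0  t=0,i=8
  #.#.. -> .   bit 20 = 0  t=1,i=13
  #..## -> #   bit 19 = 1  t=0,i=18
  #..#. -> #   bit 18 = 1  t=3,i=4
  #...# -> #   bit 17 = 1  t=1,i=15
  #.... -> .   bit 16 = 0  t=1,i=1
  .#### -> .   bit 15 = 0  t=0,i=1
  .###. -> #   bit 14 = 1  t=2,i=5
  .##.# -> #   bit 13 = 1  t=0,i=6
  .##.. -> .   bit 12 = 0  t=0,i=16
  .#.## -> #   bit 11 = 1  t=0,i=11
  .#.#. -> .   bit 10 = 0  t=0,i=9
  .#..# -> #   bit 9 = 1  t=3,i=3
  .#... -> .   bit 8 = 0  t=1,i=7
  ..### -> .   bit 7 = 0  t=0,i=0
  ..##. -> .   bit 6 = 0  t=1,i=17
  ..#.# -> #   bit 5 = 1  t=1,i=11
  ..#.. -> #   bit 4 = 1  t=1,i=6
  ...## -> .   bit 3 = 0  t=1,i=16
  ...#. -> #   bit 2 = 1  t=1,i=5
  ....# -> #   bit 1 = 1  t=1,i=4
  ..... -> .   bit 0 = 0  t=1,i=2
  bits 10000011000011100110101000110110 = 2198759990

2198759990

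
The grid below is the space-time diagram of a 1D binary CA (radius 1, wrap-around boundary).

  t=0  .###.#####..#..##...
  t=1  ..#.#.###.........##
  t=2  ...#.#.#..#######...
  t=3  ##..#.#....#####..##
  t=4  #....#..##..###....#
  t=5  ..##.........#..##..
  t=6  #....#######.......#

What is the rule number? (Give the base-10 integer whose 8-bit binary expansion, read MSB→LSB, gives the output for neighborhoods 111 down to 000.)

161

  ###|#  b7=1 t=0,i=2
  ##.|.  b6=0 t=0,i=3
  #.#|#  b5=1 t=0,i=4
  #..|.  b4=0 t=0,i=10
  .##|.  b3=0 t=0,i=1
  .#.|.  b2=0 t=0,i=12
  ..#|.  b1=0 t=0,i=0
  ...|#  b0=1 t=0,i=18
  bits 10100001 = 161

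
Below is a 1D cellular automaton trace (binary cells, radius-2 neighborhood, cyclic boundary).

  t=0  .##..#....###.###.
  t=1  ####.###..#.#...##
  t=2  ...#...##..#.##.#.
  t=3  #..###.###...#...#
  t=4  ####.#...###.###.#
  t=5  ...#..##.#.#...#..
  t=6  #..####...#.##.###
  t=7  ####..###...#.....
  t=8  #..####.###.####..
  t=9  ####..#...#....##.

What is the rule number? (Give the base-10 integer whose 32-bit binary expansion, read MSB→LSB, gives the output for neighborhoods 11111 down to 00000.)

860559313

  ##### -> .   bit 31 = 0  t=1,i=0
  ####. -> .   bit 30 = 0  t=1,i=2
  ###.# -> #   bit 29 = 1  t=0,i=12
  ###.. -> #   bit 28 = 1  t=0,i=16
  ##.## -> .   bit 27 = 0  t=0,i=13
  ##.#. -> .   bit 26 = 0  t=2,i=15
  ##..# -> #   bit 25 = 1  t=0,i=3
  ##... -> #   bit 24 = 1  t=3,i=10
  #.### -> .   bit 23 = 0  t=0,i=14
  #.##. -> #   bit 22 = 1  t=2,i=13
  #.#.# -> .   bit 21 = 0  t=5,i=9
  #.#.. -> .   bit 20 = 0  t=1,i=12
  #..## -> #   bit 19 = 1  t=0,i=0
  #..#. -> .   bit 18 = 0  t=0,i=4
  #...# -> #   bit 17 = 1  t=1,i=14
  #.... -> #   bit 16 = 1  t=0,i=7
  .#### -> .   bit 15 = 0  t=1,i=17
  .###. -> .   bit 14 = 0  t=0,i=11
  .##.# -> .   bit 13 = 0  t=2,i=14
  .##.. -> #   bit 12 = 1  t=0,i=2
  .#.## -> .   bit 11 = 0  t=2,i=12
  .#.#. -> #   bit 10 = 1  t=1,i=11
  .#..# -> #   bit 9 = 1  t=5,i=4
  .#... -> #   bit 8 = 1  t=0,i=6
  ..### -> #   bit 7 = 1  t=0,i=10
  ..##. -> #   bit 6 = 1  t=0,i=1
  ..#.# -> .   bit 5 = 0  t=1,i=10
  ..#.. -> #   bit 4 = 1  t=0,i=5
  ...## -> .   bit 3 = 0  t=0,i=9
  ...#. -> .   bit 2 = 0  t=2,i=2
  ....# -> .   bit 1 = 0  t=0,i=8
  ..... -> #   bit 0 = 1  t=5,i=0
  bits 00110011010010110001011111010001 = 860559313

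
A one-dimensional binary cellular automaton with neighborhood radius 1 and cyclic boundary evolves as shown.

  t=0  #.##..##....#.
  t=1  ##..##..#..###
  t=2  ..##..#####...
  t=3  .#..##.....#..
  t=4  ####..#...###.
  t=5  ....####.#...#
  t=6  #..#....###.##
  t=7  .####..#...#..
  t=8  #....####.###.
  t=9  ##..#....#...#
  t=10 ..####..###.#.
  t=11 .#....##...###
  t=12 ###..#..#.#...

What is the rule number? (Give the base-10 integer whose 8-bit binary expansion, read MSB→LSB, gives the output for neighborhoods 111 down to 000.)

  [7] ### => .  t=1,i=0
  [6] ##. => .  t=0,i=3
  [5] #.# => #  t=0,i=1
  [4] #.. => #  t=0,i=4
  [3] .## => .  t=0,i=2
  [2] .#. => #  t=0,i=0
  [1] ..# => #  t=0,i=5
  [0] ... => .  t=0,i=9
  bits 00110110 = 54

54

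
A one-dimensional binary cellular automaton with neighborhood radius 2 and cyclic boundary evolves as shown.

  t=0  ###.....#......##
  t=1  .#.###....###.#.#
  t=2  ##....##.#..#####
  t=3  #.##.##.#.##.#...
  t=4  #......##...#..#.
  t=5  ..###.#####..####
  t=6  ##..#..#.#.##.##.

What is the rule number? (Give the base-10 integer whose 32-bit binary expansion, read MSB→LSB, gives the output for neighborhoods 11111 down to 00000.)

1731171945

  ##### -> .   bit 31 = 0  t=0,i=0
  ####. -> #   bit 30 = 1  t=0,i=1
  ###.# -> #   bit 29 = 1  t=1,i=12
  ###.. -> .   bit 28 = 0  t=0,i=2
  ##.## -> .   bit 27 = 0  t=3,i=4
  ##.#. -> #   bit 26 = 1  t=1,i=13
  ##..# -> #   bit 25 = 1  t=5,i=0
  ##... -> #   bit 24 = 1  t=0,i=3
  #.### -> .   bit 23 = 0  t=1,i=3
  #.##. -> .   bit 22 = 0  t=3,i=2
  #.#.# -> #   bit 21 = 1  t=1,i=1
  #.#.. -> .   bit 20 = 0  t=2,i=9
  #..## -> #   bit 19 = 1  t=2,i=11
  #..#. -> #   bit 18 = 1  t=4,i=14
  #...# -> #   bit 17 = 1  t=3,i=15
  #.... -> #   bit 16 = 1  t=0,i=4
  .#### -> #   bit 15 = 1  t=0,i=16
  .###. -> .   bit 14 = 0  t=1,i=4
  .##.# -> .   bit 13 = 0  t=2,i=7
  .##.. -> #   bit 12 = 1  t=4,i=8
  .#.## -> .   bit 11 = 0  t=1,i=2
  .#.#. -> #   bit 10 = 1  t=1,i=0
  .#..# -> #   bit 9 = 1  t=2,i=10
  .#... -> .   bit 8 = 0  t=0,i=9
  ..### -> .   bit 7 = 0  t=0,i=15
  ..##. -> #   bit 6 = 1  t=2,i=6
  ..#.# -> #   bit 5 = 1  t=3,i=0
  ..#.. -> .   bit 4 = 0  t=0,i=8
  ...## -> #   bit 3 = 1  t=0,i=14
  ...#. -> .   bit 2 = 0  t=0,i=7
  ....# -> .   bit 1 = 0  t=0,i=6
  ..... -> #   bit 0 = 1  t=0,i=5
  bits 01100111001011111001011001101001 = 1731171945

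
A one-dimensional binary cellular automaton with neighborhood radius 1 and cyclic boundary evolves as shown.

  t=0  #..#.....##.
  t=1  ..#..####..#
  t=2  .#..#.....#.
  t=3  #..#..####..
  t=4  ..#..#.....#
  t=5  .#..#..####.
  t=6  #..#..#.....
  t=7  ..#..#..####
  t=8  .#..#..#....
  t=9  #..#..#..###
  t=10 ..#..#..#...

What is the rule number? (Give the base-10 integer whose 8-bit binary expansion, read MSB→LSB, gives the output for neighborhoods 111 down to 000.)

  ### -> .   bit 7 = 0  t=1,i=6
  ##. -> .   bit 6 = 0  t=0,i=10
  #.# -> #   bit 5 = 1  t=0,i=11
  #.. -> .   bit 4 = 0  t=0,i=1
  .## -> .   bit 3 = 0  t=0,i=9
  .#. -> .   bit 2 = 0  t=0,i=0
  ..# -> #   bit 1 = 1  t=0,i=2
  ... -> #   bit 0 = 1  t=0,i=5
  bits 00100011 = 35

35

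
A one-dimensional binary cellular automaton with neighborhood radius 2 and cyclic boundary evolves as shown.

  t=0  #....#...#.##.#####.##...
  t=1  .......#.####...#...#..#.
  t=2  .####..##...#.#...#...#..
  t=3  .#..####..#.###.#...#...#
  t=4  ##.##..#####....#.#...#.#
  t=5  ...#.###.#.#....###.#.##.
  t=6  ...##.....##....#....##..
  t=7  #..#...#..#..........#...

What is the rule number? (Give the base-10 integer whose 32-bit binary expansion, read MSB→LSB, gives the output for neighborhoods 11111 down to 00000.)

  #####|#  b31=1 t=0,i=16
  ####.|.  b30=0 t=0,i=17
  ###.#|.  b29=0 t=0,i=18
  ###..|#  b28=1 t=1,i=12
  ##.##|.  b27=0 t=0,i=13
  ##.#.|.  b26=0 t=3,i=15
  ##..#|#  b25=1 t=2,i=5
  ##...|.  b24=0 t=0,i=22
  #.###|.  b23=0 t=0,i=14
  #.##.|#  b22=1 t=0,i=11
  #.#.#|.  b21=0 t=5,i=9
  #.#..|#  b20=1 t=2,i=14
  #..##|#  b19=1 t=2,i=6
  #..#.|#  b18=1 t=1,i=22
  #...#|#  b17=1 t=0,i=7
  #....|.  b16=0 t=0,i=2
  .####|.  b15=0 t=0,i=15
  .###.|.  b14=0 t=3,i=13
  .##.#|#  b13=1 t=0,i=12
  .##..|.  b12=0 t=0,i=21
  .#.##|#  b11=1 t=0,i=10
  .#.#.|#  b10=1 t=2,i=13
  .#..#|.  b9=0 t=1,i=21
  .#...|.  b8=0 t=0,i=1
  ..###|#  b7=1 t=2,i=1
  ..##.|#  b6=1 t=2,i=7
  ..#.#|#  b5=1 t=0,i=9
  ..#..|.  b4=0 t=0,i=0
  ...##|.  b3=0 t=2,i=0
  ...#.|.  b2=0 t=0,i=4
  ....#|.  b1=0 t=0,i=3
  .....|#  b0=1 t=1,i=1
  bits 10010010010111100010110011100001 = 2455645409

2455645409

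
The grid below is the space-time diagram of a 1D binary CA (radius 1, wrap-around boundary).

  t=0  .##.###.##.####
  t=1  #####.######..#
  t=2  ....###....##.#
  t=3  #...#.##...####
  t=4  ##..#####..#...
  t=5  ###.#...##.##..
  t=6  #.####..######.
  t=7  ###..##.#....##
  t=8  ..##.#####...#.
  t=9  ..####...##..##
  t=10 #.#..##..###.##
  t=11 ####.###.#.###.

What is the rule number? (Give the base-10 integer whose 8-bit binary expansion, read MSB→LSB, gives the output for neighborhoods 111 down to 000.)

124

  ### -> .   bit 7 = 0  t=0,i=5
  ##. -> #   bit 6 = 1  t=0,i=2
  #.# -> #   bit 5 = 1  t=0,i=0
  #.. -> #   bit 4 = 1  t=1,i=12
  .## -> #   bit 3 = 1  t=0,i=1
  .#. -> #   bit 2 = 1  t=2,i=14
  ..# -> .   bit 1 = 0  t=1,i=13
  ... -> .   bit 0 = 0  t=2,i=1
  bits 01111100 = 124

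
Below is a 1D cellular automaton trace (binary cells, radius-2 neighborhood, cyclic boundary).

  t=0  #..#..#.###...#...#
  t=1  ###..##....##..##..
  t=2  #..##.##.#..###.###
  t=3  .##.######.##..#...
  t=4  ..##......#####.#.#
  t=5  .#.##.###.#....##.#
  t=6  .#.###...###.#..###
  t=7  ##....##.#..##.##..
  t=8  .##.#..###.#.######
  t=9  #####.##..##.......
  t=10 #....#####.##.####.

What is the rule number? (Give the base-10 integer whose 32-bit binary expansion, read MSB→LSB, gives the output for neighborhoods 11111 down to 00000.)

259928483

  [31] ##### => .  t=3,i=6
  [30] ####. => .  t=2,i=18
  [29] ###.# => .  t=2,i=14
  [28] ###.. => .  t=0,i=10
  [27] ##.## => #  t=2,i=5
  [26] ##.#. => #  t=2,i=8
  [25] ##..# => #  t=0,i=1
  [24] ##... => #  t=0,i=11
  [23] #.### => .  t=0,i=8
  [22] #.##. => #  t=2,i=6
  [21] #.#.# => #  t=4,i=16
  [20] #.#.. => #  t=2,i=9
  [19] #..## => #  t=1,i=4
  [18] #..#. => #  t=0,i=2
  [17] #...# => #  t=0,i=12
  [16] #.... => .  t=1,i=8
  [15] .#### => .  t=2,i=17
  [14] .###. => .  t=0,i=9
  [13] .##.# => #  t=2,i=4
  [12] .##.. => #  t=0,i=0
  [11] .#.## => .  t=0,i=7
  [10] .#.#. => .  t=4,i=17
  [9] .#..# => .  t=0,i=4
  [8] .#... => #  t=0,i=15
  [7] ..### => #  t=1,i=0
  [6] ..##. => .  t=0,i=18
  [5] ..#.# => #  t=0,i=6
  [4] ..#.. => .  t=0,i=3
  [3] ...## => .  t=0,i=17
  [2] ...#. => .  t=0,i=13
  [1] ....# => #  t=1,i=9
  [0] ..... => #  t=4,i=6
  bits 00001111011111100011000110100011 = 259928483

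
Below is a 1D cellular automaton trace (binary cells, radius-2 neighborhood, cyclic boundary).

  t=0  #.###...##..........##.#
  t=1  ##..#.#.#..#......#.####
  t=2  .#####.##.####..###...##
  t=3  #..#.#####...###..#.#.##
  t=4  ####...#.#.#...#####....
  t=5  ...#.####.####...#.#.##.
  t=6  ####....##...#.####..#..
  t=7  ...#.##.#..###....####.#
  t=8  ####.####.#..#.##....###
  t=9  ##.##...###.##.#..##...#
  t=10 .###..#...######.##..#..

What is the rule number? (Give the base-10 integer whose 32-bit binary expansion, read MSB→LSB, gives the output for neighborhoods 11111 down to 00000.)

3193906550

  nb #####: next=#  (t=1,i=22, bit31=1)
  nb ####.: next=.  (t=1,i=0, bit30=0)
  nb ###.#: next=#  (t=2,i=5, bit29=1)
  nb ###..: next=#  (t=0,i=4, bit28=1)
  nb ##.##: next=#  (t=0,i=1, bit27=1)
  nb ##.#.: next=#  (t=7,i=7, bit26=1)
  nb ##..#: next=#  (t=1,i=2, bit25=1)
  nb ##...: next=.  (t=0,i=5, bit24=0)
  nb #.###: next=.  (t=0,i=2, bit23=0)
  nb #.##.: next=#  (t=0,i=23, bit22=1)
  nb #.#.#: next=.  (t=1,i=6, bit21=0)
  nb #.#..: next=#  (t=1,i=8, bit20=1)
  nb #..##: next=#  (t=2,i=15, bit19=1)
  nb #..#.: next=#  (t=1,i=3, bit18=1)
  nb #...#: next=#  (t=0,i=6, bit17=1)
  nb #....: next=#  (t=0,i=11, bit16=1)
  nb .####: next=.  (t=1,i=21, bit15=0)
  nb .###.: next=.  (t=0,i=3, bit14=0)
  nb .##.#: next=#  (t=0,i=0, bit13=1)
  nb .##..: next=.  (t=0,i=9, bit12=0)
  nb .#.##: next=.  (t=1,i=19, bit11=0)
  nb .#.#.: next=#  (t=1,i=5, bit10=1)
  nb .#..#: next=.  (t=1,i=9, bit9=0)
  nb .#...: next=#  (t=1,i=12, bit8=1)
  nb ..###: next=.  (t=2,i=16, bit7=0)
  nb ..##.: next=#  (t=0,i=8, bit6=1)
  nb ..#.#: next=#  (t=1,i=4, bit5=1)
  nb ..#..: next=#  (t=1,i=11, bit4=1)
  nb ...##: next=.  (t=0,i=7, bit3=0)
  nb ...#.: next=#  (t=1,i=17, bit2=1)
  nb ....#: next=#  (t=0,i=18, bit1=1)
  nb .....: next=.  (t=0,i=12, bit0=0)
  bits 10111110010111110010010101110110 = 3193906550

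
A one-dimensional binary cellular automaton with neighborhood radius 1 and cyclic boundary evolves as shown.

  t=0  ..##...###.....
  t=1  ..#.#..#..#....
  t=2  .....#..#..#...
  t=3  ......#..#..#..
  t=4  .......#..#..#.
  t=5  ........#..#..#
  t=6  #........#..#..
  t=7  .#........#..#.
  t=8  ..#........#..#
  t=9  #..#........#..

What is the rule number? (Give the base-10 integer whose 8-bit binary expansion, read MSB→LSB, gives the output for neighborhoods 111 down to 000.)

  ###|.  b7=0 t=0,i=8
  ##.|.  b6=0 t=0,i=3
  #.#|.  b5=0 t=1,i=3
  #..|#  b4=1 t=0,i=4
  .##|#  b3=1 t=0,i=2
  .#.|.  b2=0 t=1,i=2
  ..#|.  b1=0 t=0,i=1
  ...|.  b0=0 t=0,i=0
  bits 00011000 = 24

24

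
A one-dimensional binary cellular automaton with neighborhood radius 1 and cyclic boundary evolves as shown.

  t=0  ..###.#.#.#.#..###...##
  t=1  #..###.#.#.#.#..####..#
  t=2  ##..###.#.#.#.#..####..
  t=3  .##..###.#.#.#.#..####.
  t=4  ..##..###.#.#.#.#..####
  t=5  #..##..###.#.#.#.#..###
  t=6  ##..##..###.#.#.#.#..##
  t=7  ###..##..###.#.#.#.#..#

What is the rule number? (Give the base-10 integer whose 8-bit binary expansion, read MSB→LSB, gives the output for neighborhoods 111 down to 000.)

241

  [7] ### => #  t=0,i=3
  [6] ##. => #  t=0,i=4
  [5] #.# => #  t=0,i=5
  [4] #.. => #  t=0,i=0
  [3] .## => .  t=0,i=2
  [2] .#. => .  t=0,i=6
  [1] ..# => .  t=0,i=1
  [0] ... => #  t=0,i=19
  bits 11110001 = 241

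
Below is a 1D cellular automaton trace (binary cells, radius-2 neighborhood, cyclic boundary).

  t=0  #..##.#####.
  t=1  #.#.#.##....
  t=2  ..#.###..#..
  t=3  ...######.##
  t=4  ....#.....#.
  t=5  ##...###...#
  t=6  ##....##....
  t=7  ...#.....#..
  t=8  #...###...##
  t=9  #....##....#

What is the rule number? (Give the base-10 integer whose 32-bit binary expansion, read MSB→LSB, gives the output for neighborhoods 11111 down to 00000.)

318630145

  [31] ##### => .  t=0,i=8
  [30] ####. => .  t=0,i=9
  [29] ###.# => .  t=0,i=10
  [28] ###.. => #  t=2,i=6
  [27] ##.## => .  t=0,i=5
  [26] ##.#. => .  t=0,i=11
  [25] ##..# => #  t=2,i=7
  [24] ##... => .  t=1,i=8
  [23] #.### => #  t=0,i=6
  [22] #.##. => #  t=1,i=6
  [21] #.#.# => #  t=1,i=2
  [20] #.#.. => #  t=0,i=0
  [19] #..## => #  t=0,i=2
  [18] #..#. => #  t=2,i=8
  [17] #...# => .  t=3,i=1
  [16] #.... => #  t=1,i=9
  [15] .#### => #  t=0,i=7
  [14] .###. => #  t=2,i=5
  [13] .##.# => #  t=0,i=4
  [12] .##.. => .  t=1,i=7
  [11] .#.## => #  t=1,i=5
  [10] .#.#. => .  t=1,i=1
  [9] .#..# => .  t=0,i=1
  [8] .#... => #  t=2,i=10
  [7] ..### => .  t=3,i=3
  [6] ..##. => .  t=0,i=3
  [5] ..#.# => .  t=1,i=0
  [4] ..#.. => .  t=2,i=9
  [3] ...## => .  t=3,i=2
  [2] ...#. => .  t=1,i=11
  [1] ....# => .  t=1,i=10
  [0] ..... => #  t=4,i=1
  bits 00010010111111011110100100000001 = 318630145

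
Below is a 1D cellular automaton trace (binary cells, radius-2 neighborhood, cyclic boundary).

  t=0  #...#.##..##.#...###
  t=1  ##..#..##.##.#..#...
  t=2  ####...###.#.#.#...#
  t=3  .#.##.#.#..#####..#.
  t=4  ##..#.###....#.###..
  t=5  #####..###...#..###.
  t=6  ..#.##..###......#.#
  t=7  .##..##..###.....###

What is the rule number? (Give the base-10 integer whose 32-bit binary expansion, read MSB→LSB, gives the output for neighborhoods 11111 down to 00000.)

  [31] ##### => #  t=2,i=1
  [30] ####. => .  t=0,i=19
  [29] ###.# => .  t=2,i=9
  [28] ###.. => #  t=0,i=0
  [27] ##.## => #  t=1,i=9
  [26] ##.#. => .  t=0,i=12
  [25] ##..# => #  t=0,i=8
  [24] ##... => #  t=0,i=1
  [23] #.### => .  t=4,i=6
  [22] #.##. => .  t=0,i=6
  [21] #.#.# => #  t=2,i=11
  [20] #.#.. => #  t=0,i=13
  [19] #..## => .  t=0,i=9
  [18] #..#. => #  t=1,i=3
  [17] #...# => .  t=0,i=2
  [16] #.... => .  t=4,i=10
  [15] .#### => .  t=0,i=18
  [14] .###. => #  t=2,i=8
  [13] .##.# => #  t=0,i=11
  [12] .##.. => #  t=0,i=7
  [11] .#.## => .  t=0,i=5
  [10] .#.#. => #  t=2,i=12
  [9] .#..# => .  t=1,i=5
  [8] .#... => .  t=0,i=14
  [7] ..### => .  t=0,i=17
  [6] ..##. => #  t=0,i=10
  [5] ..#.# => #  t=0,i=4
  [4] ..#.. => .  t=1,i=4
  [3] ...## => #  t=0,i=16
  [2] ...#. => .  t=0,i=3
  [1] ....# => .  t=4,i=11
  [0] ..... => .  t=6,i=13
  bits 10011011001101000111010001101000 = 2603906152

2603906152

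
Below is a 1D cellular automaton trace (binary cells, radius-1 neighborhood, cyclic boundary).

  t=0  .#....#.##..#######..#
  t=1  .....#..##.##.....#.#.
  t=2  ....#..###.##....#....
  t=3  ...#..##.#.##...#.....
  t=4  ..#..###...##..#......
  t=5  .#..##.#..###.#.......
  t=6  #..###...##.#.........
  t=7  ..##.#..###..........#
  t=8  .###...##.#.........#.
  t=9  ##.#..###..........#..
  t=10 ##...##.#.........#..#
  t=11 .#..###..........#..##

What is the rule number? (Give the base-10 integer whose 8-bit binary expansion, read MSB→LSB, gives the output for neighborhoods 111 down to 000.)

74

  ###|.  b7=0 t=0,i=13
  ##.|#  b6=1 t=0,i=9
  #.#|.  b5=0 t=0,i=0
  #..|.  b4=0 t=0,i=2
  .##|#  b3=1 t=0,i=8
  .#.|.  b2=0 t=0,i=1
  ..#|#  b1=1 t=0,i=5
  ...|.  b0=0 t=0,i=3
  bits 01001010 = 74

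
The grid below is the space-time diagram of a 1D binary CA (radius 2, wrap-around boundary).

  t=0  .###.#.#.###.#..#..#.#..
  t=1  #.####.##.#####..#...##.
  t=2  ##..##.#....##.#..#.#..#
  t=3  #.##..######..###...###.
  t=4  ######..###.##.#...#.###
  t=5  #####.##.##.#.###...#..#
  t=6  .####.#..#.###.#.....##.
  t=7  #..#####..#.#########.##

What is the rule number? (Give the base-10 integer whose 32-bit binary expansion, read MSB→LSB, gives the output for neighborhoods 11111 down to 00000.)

3866712843

  ##### -> #   bit 31 = 1  t=1,i=12
  ####. -> #   bit 30 = 1  t=1,i=4
  ###.# -> #   bit 29 = 1  t=0,i=3
  ###.. -> .   bit 28 = 0  t=1,i=14
  ##.## -> .   bit 27 = 0  t=1,i=6
  ##.#. -> #   bit 26 = 1  t=0,i=4
  ##..# -> #   bit 25 = 1  t=1,i=15
  ##... -> .   bit 24 = 0  t=3,i=17
  #.### -> .   bit 23 = 0  t=0,i=9
  #.##. -> #   bit 22 = 1  t=1,i=7
  #.#.# -> #   bit 21 = 1  t=0,i=5
  #.#.. -> #   bit 20 = 1  t=0,i=13
  #..## -> #   bit 19 = 1  t=2,i=3
  #..#. -> .   bit 18 = 0  t=0,i=15
  #...# -> .   bit 17 = 0  t=0,i=23
  #.... -> #   bit 16 = 1  t=2,i=9
  .#### -> .   bit 15 = 0  t=1,i=3
  .###. -> #   bit 14 = 1  t=0,i=2
  .##.# -> .   bit 13 = 0  t=1,i=8
  .##.. -> #   bit 12 = 1  t=3,i=3
  .#.## -> #   bit 11 = 1  t=0,i=8
  .#.#. -> .   bit 10 = 0  t=0,i=6
  .#..# -> #   bit 9 = 1  t=0,i=14
  .#... -> #   bit 8 = 1  t=0,i=22
  ..### -> .   bit 7 = 0  t=0,i=1
  ..##. -> .   bit 6 = 0  t=1,i=21
  ..#.# -> .   bit 5 = 0  t=0,i=19
  ..#.. -> .   bit 4 = 0  t=0,i=16
  ...## -> #   bit 3 = 1  t=0,i=0
  ...#. -> .   bit 2 = 0  t=4,i=18
  ....# -> #   bit 1 = 1  t=2,i=10
  ..... -> #   bit 0 = 1  t=6,i=18
  bits 11100110011110010101101100001011 = 3866712843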